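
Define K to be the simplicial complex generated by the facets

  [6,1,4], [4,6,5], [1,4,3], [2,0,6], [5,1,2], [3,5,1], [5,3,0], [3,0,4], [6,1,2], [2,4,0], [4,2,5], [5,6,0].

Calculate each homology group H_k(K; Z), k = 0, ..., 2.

H_0 ≅ Z,  H_1 ≅ Z/2,  H_2 = 0.

Fix the vertex order 0 < 1 < 2 < 3 < 4 < 5 < 6 and write every simplex with vertices in increasing order. Then dim K = 2 and the simplices of K are:

  0-simplices (7): [0], [1], [2], [3], [4], [5], [6]
  1-simplices (18): [0,2], [0,3], [0,4], [0,5], [0,6], [1,2], [1,3], [1,4], [1,5], [1,6], [2,4], [2,5], [2,6], [3,4], [3,5], [4,5], [4,6], [5,6]
  2-simplices (12): [0,2,4], [0,2,6], [0,3,4], [0,3,5], [0,5,6], [1,2,5], [1,2,6], [1,3,4], [1,3,5], [1,4,6], [2,4,5], [4,5,6]

Hence C_0 ≅ Z^7, C_1 ≅ Z^18, C_2 ≅ Z^12.

∂_1: C_1 → C_0 maps an edge to its endpoints' difference, ∂[p,q] = q − p.
The 7×18 boundary matrix has rank 6 and Smith normal form diag(1,1,1,1,1,1).

Boundary ∂_2: C_2 → C_1 maps a triangle to the signed sum of its edges. For instance
  ∂[1,2,5] = [2,5] − [1,5] + [1,2],
  ∂[0,2,4] = [2,4] − [0,4] + [0,2].
The resulting 18×12 matrix has rank 12, and its Smith normal form has invariant factors (1,1,1,1,1,1,1,1,1,1,1,2).

Reading off H_k = ker ∂_k / im ∂_{k+1}:

  H_0: rank C_0 − rank ∂_1 = 7 − 6 = 1, and the invariant factors of ∂_1 are all 1, so H_0 = Z.
  H_1: rank ker ∂_1 − rank ∂_2 = (18 − 6) − 12 = 0, and ∂_2 has invariant factor 2 > 1, so H_1 = Z/2.
  H_2: rank ker ∂_2 − rank ∂_3 = (12 − 12) − 0 = 0, and there is no ∂_3, so H_2 = 0.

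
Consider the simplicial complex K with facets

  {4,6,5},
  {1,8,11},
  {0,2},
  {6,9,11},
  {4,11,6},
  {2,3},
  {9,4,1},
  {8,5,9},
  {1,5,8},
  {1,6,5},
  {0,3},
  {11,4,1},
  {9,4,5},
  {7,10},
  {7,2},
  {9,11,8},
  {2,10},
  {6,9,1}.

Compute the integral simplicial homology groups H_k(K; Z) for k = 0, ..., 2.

Take the total order 0 < 1 < 2 < 3 < 4 < 5 < 6 < 7 < 8 < 9 < 10 < 11 on the vertex set. Then K (dimension 2) consists of the simplices:

  0-simplices (12): [0], [1], [2], [3], [4], [5], [6], [7], [8], [9], [10], [11]
  1-simplices (24): (24 of them)
  2-simplices (12): [1,4,9], [1,4,11], [1,5,6], [1,5,8], [1,6,9], [1,8,11], [4,5,6], [4,5,9], [4,6,11], [5,8,9], [6,9,11], [8,9,11]

Hence C_0 ≅ Z^12, C_1 ≅ Z^24, C_2 ≅ Z^12.

Boundary ∂_1: C_1 → C_0 is given by ∂[p,q] = [q] − [p].
As a 12×24 matrix over Z this has rank 10, with invariant factors (1,1,1,1,1,1,1,1,1,1).

Boundary ∂_2: C_2 → C_1 maps a triangle to the signed sum of its edges. For instance
  ∂[1,5,8] = [5,8] − [1,8] + [1,5],
  ∂[4,5,6] = [5,6] − [4,6] + [4,5].
The 24×12 boundary matrix has rank 12 and Smith normal form diag(1,1,1,1,1,1,1,1,1,1,1,2).

Reading off H_k = ker ∂_k / im ∂_{k+1}:

  H_0: rank C_0 − rank ∂_1 = 12 − 10 = 2, and the invariant factors of ∂_1 are all 1, so H_0 ≅ Z^2.
  H_1: rank ker ∂_1 − rank ∂_2 = (24 − 10) − 12 = 2, and ∂_2 has invariant factor 2 > 1, so H_1 ≅ Z^2 ⊕ Z/2.
  H_2: rank ker ∂_2 − rank ∂_3 = (12 − 12) − 0 = 0, and there is no ∂_3, so H_2 ≅ 0.

As a check, the Euler characteristic is 12 − 24 + 12 = 0, which agrees with 2 − 2 + 0 = 0.
(K is a triangulation of the disjoint union of the real projective plane RP^2 and a wedge of 2 circles.)

H_0 = Z^2,  H_1 = Z^2 ⊕ Z/2,  H_2 = 0.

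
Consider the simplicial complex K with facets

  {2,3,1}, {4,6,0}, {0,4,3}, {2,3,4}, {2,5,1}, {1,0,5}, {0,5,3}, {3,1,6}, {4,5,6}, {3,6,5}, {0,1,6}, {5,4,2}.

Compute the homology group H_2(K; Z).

H_2 ≅ 0.

Take the total order 0 < 1 < 2 < 3 < 4 < 5 < 6 on the vertex set. Then K (dimension 2) consists of the simplices:

  0-simplices (7): [0], [1], [2], [3], [4], [5], [6]
  1-simplices (18): [0,1], [0,3], [0,4], [0,5], [0,6], [1,2], [1,3], [1,5], [1,6], [2,3], [2,4], [2,5], [3,4], [3,5], [3,6], [4,5], [4,6], [5,6]
  2-simplices (12): [0,1,5], [0,1,6], [0,3,4], [0,3,5], [0,4,6], [1,2,3], [1,2,5], [1,3,6], [2,3,4], [2,4,5], [3,5,6], [4,5,6]

so the chain groups are C_0 ≅ Z^7, C_1 ≅ Z^18, C_2 ≅ Z^12.

∂_1: C_1 → C_0 maps an edge to its endpoints' difference, ∂[p,q] = q − p.
As a 7×18 matrix over Z this has rank 6, with invariant factors (1,1,1,1,1,1).

The boundary map ∂_2: C_2 → C_1 sends each 2-simplex [p,q,r] to [q,r] − [p,r] + [p,q]. For instance
  ∂[1,2,3] = [2,3] − [1,3] + [1,2],
  ∂[2,3,4] = [3,4] − [2,4] + [2,3].
This gives a 18×12 integer matrix of rank 12; reducing to Smith normal form yields diagonal entries (1,1,1,1,1,1,1,1,1,1,1,2).

Computing H_k = (kernel of ∂_k) / (image of ∂_{k+1}):

  H_2: rank ker ∂_2 − rank ∂_3 = (12 − 12) − 0 = 0, and there is no ∂_3, so H_2 ≅ 0.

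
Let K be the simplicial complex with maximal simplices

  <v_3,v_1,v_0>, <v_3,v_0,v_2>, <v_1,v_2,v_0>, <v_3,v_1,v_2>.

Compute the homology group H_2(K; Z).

H_2 ≅ Z.

We work with the vertex ordering v_0 < v_1 < v_2 < v_3. The simplices of K, each written with vertices in increasing order, are:

  0-simplices (4): [v_0], [v_1], [v_2], [v_3]
  1-simplices (6): [v_0,v_1], [v_0,v_2], [v_0,v_3], [v_1,v_2], [v_1,v_3], [v_2,v_3]
  2-simplices (4): [v_0,v_1,v_2], [v_0,v_1,v_3], [v_0,v_2,v_3], [v_1,v_2,v_3]

Hence C_0 ≅ Z^4, C_1 ≅ Z^6, C_2 ≅ Z^4.

The boundary map ∂_1: C_1 → C_0 maps an edge to its endpoints' difference, ∂[p,q] = q − p.
The resulting 4×6 matrix has rank 3, and its Smith normal form has invariant factors (1,1,1).

∂_2: C_2 → C_1 sends each 2-simplex [p,q,r] to [q,r] − [p,r] + [p,q]. For instance
  ∂[v_1,v_2,v_3] = [v_2,v_3] − [v_1,v_3] + [v_1,v_2],
  ∂[v_0,v_1,v_3] = [v_1,v_3] − [v_0,v_3] + [v_0,v_1].
As a 6×4 matrix over Z this has rank 3, with invariant factors (1,1,1).

Now H_k = ker ∂_k / im ∂_{k+1}, so:

  H_2: rank ker ∂_2 − rank ∂_3 = (4 − 3) − 0 = 1, and there is no ∂_3, so H_2 = Z.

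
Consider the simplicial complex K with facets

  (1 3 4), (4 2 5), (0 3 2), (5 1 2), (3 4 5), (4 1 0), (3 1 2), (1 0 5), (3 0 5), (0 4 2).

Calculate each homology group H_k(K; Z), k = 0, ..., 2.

Take the total order 0 < 1 < 2 < 3 < 4 < 5 on the vertex set. Then K (dimension 2) consists of the simplices:

  0-simplices (6): [0], [1], [2], [3], [4], [5]
  1-simplices (15): [0,1], [0,2], [0,3], [0,4], [0,5], [1,2], [1,3], [1,4], [1,5], [2,3], [2,4], [2,5], [3,4], [3,5], [4,5]
  2-simplices (10): [0,1,4], [0,1,5], [0,2,3], [0,2,4], [0,3,5], [1,2,3], [1,2,5], [1,3,4], [2,4,5], [3,4,5]

so the chain groups are C_0 ≅ Z^6, C_1 ≅ Z^15, C_2 ≅ Z^10.

The boundary map ∂_1: C_1 → C_0 maps an edge to its endpoints' difference, ∂[p,q] = q − p.
As a 6×15 matrix over Z this has rank 5, with invariant factors (1,1,1,1,1).

The boundary map ∂_2: C_2 → C_1 acts by ∂[p,q,r] = [q,r] − [p,r] + [p,q]. For instance
  ∂[1,3,4] = [3,4] − [1,4] + [1,3],
  ∂[0,2,4] = [2,4] − [0,4] + [0,2].
The resulting 15×10 matrix has rank 10, and its Smith normal form has invariant factors (1,1,1,1,1,1,1,1,1,2).

Now H_k = ker ∂_k / im ∂_{k+1}, so:

  H_0: rank C_0 − rank ∂_1 = 6 − 5 = 1, and the invariant factors of ∂_1 are all 1, so H_0 = Z.
  H_1: rank ker ∂_1 − rank ∂_2 = (15 − 5) − 10 = 0, and ∂_2 has invariant factor 2 > 1, so H_1 = Z/2.
  H_2: rank ker ∂_2 − rank ∂_3 = (10 − 10) − 0 = 0, and there is no ∂_3, so H_2 = 0.

(K is a triangulation of the real projective plane RP^2.)

H_0 = Z,  H_1 = Z/2,  H_2 = 0.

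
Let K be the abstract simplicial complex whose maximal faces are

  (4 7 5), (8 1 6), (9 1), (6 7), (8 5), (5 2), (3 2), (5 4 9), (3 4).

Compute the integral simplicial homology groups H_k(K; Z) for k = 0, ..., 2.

H_0 = Z,  H_1 = Z^3,  H_2 = 0.

Fix the vertex order 1 < 2 < 3 < 4 < 5 < 6 < 7 < 8 < 9 and write every simplex with vertices in increasing order. Then dim K = 2 and the simplices of K are:

  0-simplices (9): [1], [2], [3], [4], [5], [6], [7], [8], [9]
  1-simplices (14): [1,6], [1,8], [1,9], [2,3], [2,5], [3,4], [4,5], [4,7], [4,9], [5,7], [5,8], [5,9], [6,7], [6,8]
  2-simplices (3): [1,6,8], [4,5,7], [4,5,9]

giving chain groups C_0 ≅ Z^9, C_1 ≅ Z^14, C_2 ≅ Z^3.

Boundary ∂_1: C_1 → C_0 maps an edge to its endpoints' difference, ∂[p,q] = q − p. For instance
  ∂[2,3] = [3] − [2].
As a 9×14 matrix over Z this has rank 8, with invariant factors (1,1,1,1,1,1,1,1).

The boundary map ∂_2: C_2 → C_1 maps a triangle to the signed sum of its edges. For instance
  ∂[4,5,9] = [5,9] − [4,9] + [4,5],
  ∂[4,5,7] = [5,7] − [4,7] + [4,5].
As a 14×3 matrix over Z this has rank 3, with invariant factors (1,1,1).

Now H_k = ker ∂_k / im ∂_{k+1}, so:

  H_0: rank C_0 − rank ∂_1 = 9 − 8 = 1, and the invariant factors of ∂_1 are all 1, so H_0 ≅ Z.
  H_1: rank ker ∂_1 − rank ∂_2 = (14 − 8) − 3 = 3, and the invariant factors of ∂_2 are all 1, so H_1 ≅ Z^3.
  H_2: rank ker ∂_2 − rank ∂_3 = (3 − 3) − 0 = 0, and there is no ∂_3, so H_2 ≅ 0.

As a check, the Euler characteristic is 9 − 14 + 3 = -2, which agrees with 1 − 3 + 0 = -2.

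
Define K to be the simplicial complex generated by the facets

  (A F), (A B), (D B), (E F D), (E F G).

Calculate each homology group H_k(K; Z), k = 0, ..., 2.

Fix the vertex order A < B < D < E < F < G and write every simplex with vertices in increasing order. Then dim K = 2 and the simplices of K are:

  0-simplices (6): A, B, D, E, F, G
  1-simplices (8): AB, AF, BD, DE, DF, EF, EG, FG
  2-simplices (2): DEF, EFG

giving chain groups C_0 ≅ Z^6, C_1 ≅ Z^8, C_2 ≅ Z^2.

Boundary ∂_1: C_1 → C_0 sends each edge [p,q] (with p < q) to q − p.
The resulting 6×8 matrix has rank 5, and its Smith normal form has invariant factors (1,1,1,1,1).

∂_2: C_2 → C_1 acts by ∂[p,q,r] = [q,r] − [p,r] + [p,q]. For instance
  ∂EFG = FG − EG + EF,
  ∂DEF = EF − DF + DE.
The 8×2 boundary matrix has rank 2 and Smith normal form diag(1,1).

Computing H_k = (kernel of ∂_k) / (image of ∂_{k+1}):

  H_0: rank C_0 − rank ∂_1 = 6 − 5 = 1, and the invariant factors of ∂_1 are all 1, so H_0 = Z.
  H_1: rank ker ∂_1 − rank ∂_2 = (8 − 5) − 2 = 1, and the invariant factors of ∂_2 are all 1, so H_1 = Z.
  H_2: rank ker ∂_2 − rank ∂_3 = (2 − 2) − 0 = 0, and there is no ∂_3, so H_2 = 0.

H_0 ≅ Z,  H_1 ≅ Z,  H_2 = 0.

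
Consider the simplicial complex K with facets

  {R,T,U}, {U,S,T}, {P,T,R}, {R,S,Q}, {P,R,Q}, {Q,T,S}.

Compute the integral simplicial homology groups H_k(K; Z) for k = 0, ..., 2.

We work with the vertex ordering P < Q < R < S < T < U. The simplices of K, each written with vertices in increasing order, are:

  0-simplices (6): P, Q, R, S, T, U
  1-simplices (12): PQ, PR, PT, QR, QS, QT, RS, RT, RU, ST, SU, TU
  2-simplices (6): PQR, PRT, QRS, QST, RTU, STU

giving chain groups C_0 ≅ Z^6, C_1 ≅ Z^12, C_2 ≅ Z^6.

∂_1: C_1 → C_0 is given by ∂[p,q] = [q] − [p]. For instance
  ∂SU = U − S.
The 6×12 boundary matrix has rank 5 and Smith normal form diag(1,1,1,1,1).

Boundary ∂_2: C_2 → C_1 sends each 2-simplex [p,q,r] to [q,r] − [p,r] + [p,q]. For instance
  ∂PRT = RT − PT + PR,
  ∂PQR = QR − PR + PQ.
This gives a 12×6 integer matrix of rank 6; reducing to Smith normal form yields diagonal entries (1,1,1,1,1,1).

Computing H_k = (kernel of ∂_k) / (image of ∂_{k+1}):

  H_0: rank C_0 − rank ∂_1 = 6 − 5 = 1, and the invariant factors of ∂_1 are all 1, so H_0 = Z.
  H_1: rank ker ∂_1 − rank ∂_2 = (12 − 5) − 6 = 1, and the invariant factors of ∂_2 are all 1, so H_1 = Z.
  H_2: rank ker ∂_2 − rank ∂_3 = (6 − 6) − 0 = 0, and there is no ∂_3, so H_2 = 0.

H_0 = Z,  H_1 = Z,  H_2 = 0.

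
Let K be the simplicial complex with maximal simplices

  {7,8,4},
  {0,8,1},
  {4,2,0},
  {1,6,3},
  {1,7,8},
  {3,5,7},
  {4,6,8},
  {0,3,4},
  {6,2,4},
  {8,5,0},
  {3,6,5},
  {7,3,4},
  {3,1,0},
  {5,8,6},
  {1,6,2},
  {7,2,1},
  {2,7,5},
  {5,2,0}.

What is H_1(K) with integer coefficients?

Fix the vertex order 0 < 1 < 2 < 3 < 4 < 5 < 6 < 7 < 8 and write every simplex with vertices in increasing order. Then dim K = 2 and the simplices of K are:

  0-simplices (9): [0], [1], [2], [3], [4], [5], [6], [7], [8]
  1-simplices (27): (27 of them)
  2-simplices (18): [0,1,3], [0,1,8], [0,2,4], [0,2,5], [0,3,4], [0,5,8], [1,2,6], [1,2,7], [1,3,6], [1,7,8], [2,4,6], [2,5,7], [3,4,7], [3,5,6], [3,5,7], [4,6,8], [4,7,8], [5,6,8]

so the chain groups are C_0 ≅ Z^9, C_1 ≅ Z^27, C_2 ≅ Z^18.

Boundary ∂_1: C_1 → C_0 is given by ∂[p,q] = [q] − [p]. For instance
  ∂[0,1] = [1] − [0].
The 9×27 boundary matrix has rank 8 and Smith normal form diag(1,1,1,1,1,1,1,1).

∂_2: C_2 → C_1 acts by ∂[p,q,r] = [q,r] − [p,r] + [p,q]. For instance
  ∂[1,7,8] = [7,8] − [1,8] + [1,7],
  ∂[4,7,8] = [7,8] − [4,8] + [4,7].
This gives a 27×18 integer matrix of rank 17; reducing to Smith normal form yields diagonal entries (1,1,1,1,1,1,1,1,1,1,1,1,1,1,1,1,1).

Computing H_k = (kernel of ∂_k) / (image of ∂_{k+1}):

  H_1: rank ker ∂_1 − rank ∂_2 = (27 − 8) − 17 = 2, and the invariant factors of ∂_2 are all 1, so H_1 = Z^2.

H_1 ≅ Z^2.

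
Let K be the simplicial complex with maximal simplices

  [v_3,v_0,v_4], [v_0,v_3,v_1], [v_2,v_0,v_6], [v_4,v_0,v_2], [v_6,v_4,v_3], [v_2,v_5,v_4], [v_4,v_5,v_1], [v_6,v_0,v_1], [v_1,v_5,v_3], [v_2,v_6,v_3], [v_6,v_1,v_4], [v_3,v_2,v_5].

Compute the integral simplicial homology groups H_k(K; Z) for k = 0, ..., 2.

Order the vertices as v_0 < v_1 < v_2 < v_3 < v_4 < v_5 < v_6. Listing each simplex with vertices in this order, K has dimension 2 with simplices:

  0-simplices (7): [v_0], [v_1], [v_2], [v_3], [v_4], [v_5], [v_6]
  1-simplices (18): (18 of them)
  2-simplices (12): (12 of them)

so the chain groups are C_0 ≅ Z^7, C_1 ≅ Z^18, C_2 ≅ Z^12.

∂_1: C_1 → C_0 sends each edge [p,q] (with p < q) to q − p. For instance
  ∂[v_1,v_3] = [v_3] − [v_1].
The 7×18 boundary matrix has rank 6 and Smith normal form diag(1,1,1,1,1,1).

The boundary map ∂_2: C_2 → C_1 acts by ∂[p,q,r] = [q,r] − [p,r] + [p,q]. For instance
  ∂[v_0,v_1,v_3] = [v_1,v_3] − [v_0,v_3] + [v_0,v_1],
  ∂[v_2,v_3,v_5] = [v_3,v_5] − [v_2,v_5] + [v_2,v_3].
As a 18×12 matrix over Z this has rank 12, with invariant factors (1,1,1,1,1,1,1,1,1,1,1,2).

Now H_k = ker ∂_k / im ∂_{k+1}, so:

  H_0: rank C_0 − rank ∂_1 = 7 − 6 = 1, and the invariant factors of ∂_1 are all 1, so H_0 ≅ Z.
  H_1: rank ker ∂_1 − rank ∂_2 = (18 − 6) − 12 = 0, and ∂_2 has invariant factor 2 > 1, so H_1 ≅ Z/2Z.
  H_2: rank ker ∂_2 − rank ∂_3 = (12 − 12) − 0 = 0, and there is no ∂_3, so H_2 ≅ 0.

H_0 ≅ Z,  H_1 ≅ Z/2Z,  H_2 = 0.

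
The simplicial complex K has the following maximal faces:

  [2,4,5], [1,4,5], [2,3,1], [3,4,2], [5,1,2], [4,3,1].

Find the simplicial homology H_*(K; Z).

Take the total order 1 < 2 < 3 < 4 < 5 on the vertex set. Then K (dimension 2) consists of the simplices:

  0-simplices (5): [1], [2], [3], [4], [5]
  1-simplices (9): [1,2], [1,3], [1,4], [1,5], [2,3], [2,4], [2,5], [3,4], [4,5]
  2-simplices (6): [1,2,3], [1,2,5], [1,3,4], [1,4,5], [2,3,4], [2,4,5]

Hence C_0 ≅ Z^5, C_1 ≅ Z^9, C_2 ≅ Z^6.

The boundary map ∂_1: C_1 → C_0 is given by ∂[p,q] = [q] − [p].
The resulting 5×9 matrix has rank 4, and its Smith normal form has invariant factors (1,1,1,1).

The boundary map ∂_2: C_2 → C_1 maps a triangle to the signed sum of its edges. For instance
  ∂[1,2,5] = [2,5] − [1,5] + [1,2],
  ∂[2,3,4] = [3,4] − [2,4] + [2,3].
The resulting 9×6 matrix has rank 5, and its Smith normal form has invariant factors (1,1,1,1,1).

From H_k ≅ ker(∂_k) / im(∂_{k+1}) we obtain:

  H_0: rank C_0 − rank ∂_1 = 5 − 4 = 1, and the invariant factors of ∂_1 are all 1, so H_0 ≅ Z.
  H_1: rank ker ∂_1 − rank ∂_2 = (9 − 4) − 5 = 0, and the invariant factors of ∂_2 are all 1, so H_1 ≅ 0.
  H_2: rank ker ∂_2 − rank ∂_3 = (6 − 5) − 0 = 1, and there is no ∂_3, so H_2 ≅ Z.

(K is a triangulation of the 2-sphere S^2.)

H_0 ≅ Z,  H_1 = 0,  H_2 ≅ Z.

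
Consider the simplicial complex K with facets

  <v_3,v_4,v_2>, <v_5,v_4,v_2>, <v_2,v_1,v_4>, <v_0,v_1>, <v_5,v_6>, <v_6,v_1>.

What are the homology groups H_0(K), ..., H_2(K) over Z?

H_0 = Z,  H_1 = Z,  H_2 = 0.

We work with the vertex ordering v_0 < v_1 < v_2 < v_3 < v_4 < v_5 < v_6. The simplices of K, each written with vertices in increasing order, are:

  0-simplices (7): [v_0], [v_1], [v_2], [v_3], [v_4], [v_5], [v_6]
  1-simplices (10): [v_0,v_1], [v_1,v_2], [v_1,v_4], [v_1,v_6], [v_2,v_3], [v_2,v_4], [v_2,v_5], [v_3,v_4], [v_4,v_5], [v_5,v_6]
  2-simplices (3): [v_1,v_2,v_4], [v_2,v_3,v_4], [v_2,v_4,v_5]

giving chain groups C_0 ≅ Z^7, C_1 ≅ Z^10, C_2 ≅ Z^3.

Boundary ∂_1: C_1 → C_0 is given by ∂[p,q] = [q] − [p]. For instance
  ∂[v_0,v_1] = [v_1] − [v_0].
As a 7×10 matrix over Z this has rank 6, with invariant factors (1,1,1,1,1,1).

The boundary map ∂_2: C_2 → C_1 maps a triangle to the signed sum of its edges. For instance
  ∂[v_1,v_2,v_4] = [v_2,v_4] − [v_1,v_4] + [v_1,v_2],
  ∂[v_2,v_3,v_4] = [v_3,v_4] − [v_2,v_4] + [v_2,v_3].
As a 10×3 matrix over Z this has rank 3, with invariant factors (1,1,1).

Now H_k = ker ∂_k / im ∂_{k+1}, so:

  H_0: rank C_0 − rank ∂_1 = 7 − 6 = 1, and the invariant factors of ∂_1 are all 1, so H_0 = Z.
  H_1: rank ker ∂_1 − rank ∂_2 = (10 − 6) − 3 = 1, and the invariant factors of ∂_2 are all 1, so H_1 = Z.
  H_2: rank ker ∂_2 − rank ∂_3 = (3 − 3) − 0 = 0, and there is no ∂_3, so H_2 = 0.

As a check, the Euler characteristic is 7 − 10 + 3 = 0, which agrees with 1 − 1 + 0 = 0.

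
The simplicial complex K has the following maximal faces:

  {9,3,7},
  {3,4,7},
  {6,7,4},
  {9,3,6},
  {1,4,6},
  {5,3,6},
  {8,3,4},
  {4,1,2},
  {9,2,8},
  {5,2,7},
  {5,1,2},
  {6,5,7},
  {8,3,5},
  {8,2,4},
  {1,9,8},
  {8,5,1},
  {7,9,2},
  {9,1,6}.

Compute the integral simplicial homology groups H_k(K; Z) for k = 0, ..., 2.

K has 9 vertices, 27 edges, 18 triangles.
rank ∂_0 = 0, rank ∂_1 = 8 ⇒ b_0 = 9 − 0 − 8 = 1; all invariant factors of ∂_1 are 1 so no torsion. So H_0 = Z.
rank ∂_1 = 8, rank ∂_2 = 18 ⇒ b_1 = 27 − 8 − 18 = 1; ∂_2 has invariant factor(s) [2] giving torsion. So H_1 = Z ⊕ Z/2.
rank ∂_2 = 18, rank ∂_3 = 0 ⇒ b_2 = 18 − 18 − 0 = 0. So H_2 = 0.

H_0 = Z,  H_1 = Z ⊕ Z/2,  H_2 = 0.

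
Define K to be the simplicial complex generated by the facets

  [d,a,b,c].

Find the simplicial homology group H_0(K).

Order the vertices as a < b < c < d. Listing each simplex with vertices in this order, K has dimension 3 with simplices:

  0-simplices (4): a, b, c, d
  1-simplices (6): ab, ac, ad, bc, bd, cd
  2-simplices (4): abc, abd, acd, bcd
  3-simplices (1): abcd

so the chain groups are C_0 ≅ Z^4, C_1 ≅ Z^6, C_2 ≅ Z^4, C_3 ≅ Z^1.

The boundary map ∂_1: C_1 → C_0 maps an edge to its endpoints' difference, ∂[p,q] = q − p.
The resulting 4×6 matrix has rank 3, and its Smith normal form has invariant factors (1,1,1).

The boundary map ∂_2: C_2 → C_1 acts by ∂[p,q,r] = [q,r] − [p,r] + [p,q]. For instance
  ∂abc = bc − ac + ab,
  ∂bcd = cd − bd + bc.
The resulting 6×4 matrix has rank 3, and its Smith normal form has invariant factors (1,1,1).

Boundary ∂_3: C_3 → C_2 sends each 3-simplex σ to the alternating sum Σ_i (−1)^i (σ with its i-th vertex removed). For instance
  ∂abcd = bcd − acd + abd − abc.
The 4×1 boundary matrix has rank 1 and Smith normal form diag(1).

Reading off H_k = ker ∂_k / im ∂_{k+1}:

  H_0: rank C_0 − rank ∂_1 = 4 − 3 = 1, and the invariant factors of ∂_1 are all 1, so H_0 = Z.

H_0 ≅ Z.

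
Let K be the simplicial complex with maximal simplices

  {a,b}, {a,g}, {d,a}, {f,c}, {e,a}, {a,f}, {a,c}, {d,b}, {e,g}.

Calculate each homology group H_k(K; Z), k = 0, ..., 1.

H_0 ≅ Z,  H_1 ≅ Z^3.

We work with the vertex ordering a < b < c < d < e < f < g. The simplices of K, each written with vertices in increasing order, are:

  0-simplices (7): a, b, c, d, e, f, g
  1-simplices (9): ab, ac, ad, ae, af, ag, bd, cf, eg

Hence C_0 ≅ Z^7, C_1 ≅ Z^9.

The boundary map ∂_1: C_1 → C_0 maps an edge to its endpoints' difference, ∂[p,q] = q − p. For instance
  ∂ac = c − a.
The resulting 7×9 matrix has rank 6, and its Smith normal form has invariant factors (1,1,1,1,1,1).

Computing H_k = (kernel of ∂_k) / (image of ∂_{k+1}):

  H_0: rank C_0 − rank ∂_1 = 7 − 6 = 1, and the invariant factors of ∂_1 are all 1, so H_0 ≅ Z.
  H_1: rank ker ∂_1 − rank ∂_2 = (9 − 6) − 0 = 3, and there is no ∂_2, so H_1 ≅ Z^3.

(K is a triangulation of a wedge of 3 circles.)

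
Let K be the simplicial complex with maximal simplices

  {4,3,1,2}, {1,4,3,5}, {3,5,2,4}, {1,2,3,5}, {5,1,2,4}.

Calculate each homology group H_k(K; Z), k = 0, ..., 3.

H_0 = Z,  H_1 = 0,  H_2 = 0,  H_3 = Z.

Take the total order 1 < 2 < 3 < 4 < 5 on the vertex set. Then K (dimension 3) consists of the simplices:

  0-simplices (5): [1], [2], [3], [4], [5]
  1-simplices (10): [1,2], [1,3], [1,4], [1,5], [2,3], [2,4], [2,5], [3,4], [3,5], [4,5]
  2-simplices (10): [1,2,3], [1,2,4], [1,2,5], [1,3,4], [1,3,5], [1,4,5], [2,3,4], [2,3,5], [2,4,5], [3,4,5]
  3-simplices (5): [1,2,3,4], [1,2,3,5], [1,2,4,5], [1,3,4,5], [2,3,4,5]

giving chain groups C_0 ≅ Z^5, C_1 ≅ Z^10, C_2 ≅ Z^10, C_3 ≅ Z^5.

The boundary map ∂_1: C_1 → C_0 maps an edge to its endpoints' difference, ∂[p,q] = q − p.
As a 5×10 matrix over Z this has rank 4, with invariant factors (1,1,1,1).

∂_2: C_2 → C_1 maps a triangle to the signed sum of its edges. For instance
  ∂[3,4,5] = [4,5] − [3,5] + [3,4],
  ∂[1,4,5] = [4,5] − [1,5] + [1,4].
The 10×10 boundary matrix has rank 6 and Smith normal form diag(1,1,1,1,1,1).

∂_3: C_3 → C_2 sends each 3-simplex σ to the alternating sum Σ_i (−1)^i (σ with its i-th vertex removed). For instance
  ∂[1,2,3,5] = [2,3,5] − [1,3,5] + [1,2,5] − [1,2,3],
  ∂[1,2,4,5] = [2,4,5] − [1,4,5] + [1,2,5] − [1,2,4].
This gives a 10×5 integer matrix of rank 4; reducing to Smith normal form yields diagonal entries (1,1,1,1).

Now H_k = ker ∂_k / im ∂_{k+1}, so:

  H_0: rank C_0 − rank ∂_1 = 5 − 4 = 1, and the invariant factors of ∂_1 are all 1, so H_0 = Z.
  H_1: rank ker ∂_1 − rank ∂_2 = (10 − 4) − 6 = 0, and the invariant factors of ∂_2 are all 1, so H_1 = 0.
  H_2: rank ker ∂_2 − rank ∂_3 = (10 − 6) − 4 = 0, and the invariant factors of ∂_3 are all 1, so H_2 = 0.
  H_3: rank ker ∂_3 − rank ∂_4 = (5 − 4) − 0 = 1, and there is no ∂_4, so H_3 = Z.

As a check, the Euler characteristic is 5 − 10 + 10 − 5 = 0, which agrees with 1 − 0 + 0 − 1 = 0.
(K is a triangulation of the 3-sphere S^3.)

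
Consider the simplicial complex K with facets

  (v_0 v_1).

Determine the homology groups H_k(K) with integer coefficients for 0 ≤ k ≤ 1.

Order the vertices as v_0 < v_1. Listing each simplex with vertices in this order, K has dimension 1 with simplices:

  0-simplices (2): [v_0], [v_1]
  1-simplices (1): [v_0,v_1]

so the chain groups are C_0 ≅ Z^2, C_1 ≅ Z^1.

The boundary map ∂_1: C_1 → C_0 maps an edge to its endpoints' difference, ∂[p,q] = q − p. For instance
  ∂[v_0,v_1] = [v_1] − [v_0].
The resulting 2×1 matrix has rank 1, and its Smith normal form has invariant factors (1).

Computing H_k = (kernel of ∂_k) / (image of ∂_{k+1}):

  H_0: rank C_0 − rank ∂_1 = 2 − 1 = 1, and the invariant factors of ∂_1 are all 1, so H_0 = Z.
  H_1: rank ker ∂_1 − rank ∂_2 = (1 − 1) − 0 = 0, and there is no ∂_2, so H_1 = 0.

H_0 = Z,  H_1 = 0.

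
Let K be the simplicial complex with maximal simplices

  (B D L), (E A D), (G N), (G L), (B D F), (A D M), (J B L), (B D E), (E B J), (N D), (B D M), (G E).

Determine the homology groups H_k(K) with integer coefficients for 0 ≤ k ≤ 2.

H_0 = Z,  H_1 = Z^2,  H_2 = 0.

Order the vertices as A < B < D < E < F < G < J < L < M < N. Listing each simplex with vertices in this order, K has dimension 2 with simplices:

  0-simplices (10): A, B, D, E, F, G, J, L, M, N
  1-simplices (19): AD, AE, AM, BD, BE, BF, BJ, BL, BM, DE, DF, DL, DM, DN, EG, EJ, GL, GN, JL
  2-simplices (8): ADE, ADM, BDE, BDF, BDL, BDM, BEJ, BJL

Hence C_0 ≅ Z^10, C_1 ≅ Z^19, C_2 ≅ Z^8.

The boundary map ∂_1: C_1 → C_0 maps an edge to its endpoints' difference, ∂[p,q] = q − p.
This gives a 10×19 integer matrix of rank 9; reducing to Smith normal form yields diagonal entries (1,1,1,1,1,1,1,1,1).

Boundary ∂_2: C_2 → C_1 maps a triangle to the signed sum of its edges. For instance
  ∂ADE = DE − AE + AD,
  ∂BDM = DM − BM + BD.
As a 19×8 matrix over Z this has rank 8, with invariant factors (1,1,1,1,1,1,1,1).

From H_k ≅ ker(∂_k) / im(∂_{k+1}) we obtain:

  H_0: rank C_0 − rank ∂_1 = 10 − 9 = 1, and the invariant factors of ∂_1 are all 1, so H_0 ≅ Z.
  H_1: rank ker ∂_1 − rank ∂_2 = (19 − 9) − 8 = 2, and the invariant factors of ∂_2 are all 1, so H_1 ≅ Z^2.
  H_2: rank ker ∂_2 − rank ∂_3 = (8 − 8) − 0 = 0, and there is no ∂_3, so H_2 ≅ 0.

As a check, the Euler characteristic is 10 − 19 + 8 = -1, which agrees with 1 − 2 + 0 = -1.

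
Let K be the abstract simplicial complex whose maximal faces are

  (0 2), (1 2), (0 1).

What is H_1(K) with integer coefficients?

Fix the vertex order 0 < 1 < 2 and write every simplex with vertices in increasing order. Then dim K = 1 and the simplices of K are:

  0-simplices (3): [0], [1], [2]
  1-simplices (3): [0,1], [0,2], [1,2]

Hence C_0 ≅ Z^3, C_1 ≅ Z^3.

The boundary map ∂_1: C_1 → C_0 sends each edge [p,q] (with p < q) to q − p.
This gives a 3×3 integer matrix of rank 2; reducing to Smith normal form yields diagonal entries (1,1).

From H_k ≅ ker(∂_k) / im(∂_{k+1}) we obtain:

  H_1: rank ker ∂_1 − rank ∂_2 = (3 − 2) − 0 = 1, and there is no ∂_2, so H_1 = Z.

H_1 = Z.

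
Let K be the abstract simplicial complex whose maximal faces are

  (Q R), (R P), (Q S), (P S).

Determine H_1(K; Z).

H_1 = Z.

We work with the vertex ordering P < Q < R < S. The simplices of K, each written with vertices in increasing order, are:

  0-simplices (4): P, Q, R, S
  1-simplices (4): PR, PS, QR, QS

Hence C_0 ≅ Z^4, C_1 ≅ Z^4.

Boundary ∂_1: C_1 → C_0 maps an edge to its endpoints' difference, ∂[p,q] = q − p. For instance
  ∂PS = S − P.
The 4×4 boundary matrix has rank 3 and Smith normal form diag(1,1,1).

Computing H_k = (kernel of ∂_k) / (image of ∂_{k+1}):

  H_1: rank ker ∂_1 − rank ∂_2 = (4 − 3) − 0 = 1, and there is no ∂_2, so H_1 ≅ Z.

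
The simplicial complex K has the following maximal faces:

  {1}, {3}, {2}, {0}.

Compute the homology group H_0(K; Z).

H_0 ≅ Z^4.

Fix the vertex order 0 < 1 < 2 < 3 and write every simplex with vertices in increasing order. Then dim K = 0 and the simplices of K are:

  0-simplices (4): [0], [1], [2], [3]

so the chain groups are C_0 ≅ Z^4.

Now H_k = ker ∂_k / im ∂_{k+1}, so:

  H_0: rank C_0 − rank ∂_1 = 4 − 0 = 4, and there is no ∂_1, so H_0 ≅ Z^4.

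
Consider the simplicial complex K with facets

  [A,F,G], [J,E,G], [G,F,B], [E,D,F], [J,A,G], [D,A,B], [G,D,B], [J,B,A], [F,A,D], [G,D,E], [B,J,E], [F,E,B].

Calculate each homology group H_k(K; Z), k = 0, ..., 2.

Order the vertices as A < B < D < E < F < G < J. Listing each simplex with vertices in this order, K has dimension 2 with simplices:

  0-simplices (7): A, B, D, E, F, G, J
  1-simplices (18): AB, AD, AF, AG, AJ, BD, BE, BF, BG, BJ, DE, DF, DG, EF, EG, EJ, FG, GJ
  2-simplices (12): ABD, ABJ, ADF, AFG, AGJ, BDG, BEF, BEJ, BFG, DEF, DEG, EGJ

so the chain groups are C_0 ≅ Z^7, C_1 ≅ Z^18, C_2 ≅ Z^12.

Boundary ∂_1: C_1 → C_0 sends each edge [p,q] (with p < q) to q − p. For instance
  ∂BF = F − B.
As a 7×18 matrix over Z this has rank 6, with invariant factors (1,1,1,1,1,1).

∂_2: C_2 → C_1 sends each 2-simplex [p,q,r] to [q,r] − [p,r] + [p,q]. For instance
  ∂BEJ = EJ − BJ + BE,
  ∂AGJ = GJ − AJ + AG.
The 18×12 boundary matrix has rank 12 and Smith normal form diag(1,1,1,1,1,1,1,1,1,1,1,2).

From H_k ≅ ker(∂_k) / im(∂_{k+1}) we obtain:

  H_0: rank C_0 − rank ∂_1 = 7 − 6 = 1, and the invariant factors of ∂_1 are all 1, so H_0 = Z.
  H_1: rank ker ∂_1 − rank ∂_2 = (18 − 6) − 12 = 0, and ∂_2 has invariant factor 2 > 1, so H_1 = Z/2Z.
  H_2: rank ker ∂_2 − rank ∂_3 = (12 − 12) − 0 = 0, and there is no ∂_3, so H_2 = 0.

H_0 = Z,  H_1 = Z/2Z,  H_2 = 0.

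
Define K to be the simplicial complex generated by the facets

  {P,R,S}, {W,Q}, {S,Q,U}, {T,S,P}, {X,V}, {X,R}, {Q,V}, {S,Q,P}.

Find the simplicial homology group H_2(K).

H_2 = 0.

Fix the vertex order P < Q < R < S < T < U < V < W < X and write every simplex with vertices in increasing order. Then dim K = 2 and the simplices of K are:

  0-simplices (9): P, Q, R, S, T, U, V, W, X
  1-simplices (13): PQ, PR, PS, PT, QS, QU, QV, QW, RS, RX, ST, SU, VX
  2-simplices (4): PQS, PRS, PST, QSU

giving chain groups C_0 ≅ Z^9, C_1 ≅ Z^13, C_2 ≅ Z^4.

Boundary ∂_1: C_1 → C_0 is given by ∂[p,q] = [q] − [p]. For instance
  ∂PQ = Q − P.
The resulting 9×13 matrix has rank 8, and its Smith normal form has invariant factors (1,1,1,1,1,1,1,1).

The boundary map ∂_2: C_2 → C_1 sends each 2-simplex [p,q,r] to [q,r] − [p,r] + [p,q]. For instance
  ∂PST = ST − PT + PS,
  ∂PRS = RS − PS + PR.
As a 13×4 matrix over Z this has rank 4, with invariant factors (1,1,1,1).

Reading off H_k = ker ∂_k / im ∂_{k+1}:

  H_2: rank ker ∂_2 − rank ∂_3 = (4 − 4) − 0 = 0, and there is no ∂_3, so H_2 ≅ 0.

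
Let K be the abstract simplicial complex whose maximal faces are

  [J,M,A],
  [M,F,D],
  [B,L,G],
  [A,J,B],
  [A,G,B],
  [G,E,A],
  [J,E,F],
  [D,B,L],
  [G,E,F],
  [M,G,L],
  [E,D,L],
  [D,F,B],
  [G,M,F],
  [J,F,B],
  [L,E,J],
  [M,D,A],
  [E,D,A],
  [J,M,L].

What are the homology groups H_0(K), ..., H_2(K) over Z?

Fix the vertex order A < B < D < E < F < G < J < L < M and write every simplex with vertices in increasing order. Then dim K = 2 and the simplices of K are:

  0-simplices (9): A, B, D, E, F, G, J, L, M
  1-simplices (27): AB, AD, AE, AG, AJ, AM, BD, BF, BG, BJ, BL, DE, DF, DL, DM, EF, EG, EJ, EL, FG, FJ, FM, GL, GM, JL, JM, LM
  2-simplices (18): ABG, ABJ, ADE, ADM, AEG, AJM, BDF, BDL, BFJ, BGL, DEL, DFM, EFG, EFJ, EJL, FGM, GLM, JLM

so the chain groups are C_0 ≅ Z^9, C_1 ≅ Z^27, C_2 ≅ Z^18.

Boundary ∂_1: C_1 → C_0 sends each edge [p,q] (with p < q) to q − p. For instance
  ∂AE = E − A.
This gives a 9×27 integer matrix of rank 8; reducing to Smith normal form yields diagonal entries (1,1,1,1,1,1,1,1).

Boundary ∂_2: C_2 → C_1 maps a triangle to the signed sum of its edges. For instance
  ∂BDF = DF − BF + BD,
  ∂ABG = BG − AG + AB.
The resulting 27×18 matrix has rank 17, and its Smith normal form has invariant factors (1,1,1,1,1,1,1,1,1,1,1,1,1,1,1,1,1).

Computing H_k = (kernel of ∂_k) / (image of ∂_{k+1}):

  H_0: rank C_0 − rank ∂_1 = 9 − 8 = 1, and the invariant factors of ∂_1 are all 1, so H_0 ≅ Z.
  H_1: rank ker ∂_1 − rank ∂_2 = (27 − 8) − 17 = 2, and the invariant factors of ∂_2 are all 1, so H_1 ≅ Z^2.
  H_2: rank ker ∂_2 − rank ∂_3 = (18 − 17) − 0 = 1, and there is no ∂_3, so H_2 ≅ Z.

(K is a triangulation of the torus T^2.)

H_0 ≅ Z,  H_1 ≅ Z^2,  H_2 ≅ Z.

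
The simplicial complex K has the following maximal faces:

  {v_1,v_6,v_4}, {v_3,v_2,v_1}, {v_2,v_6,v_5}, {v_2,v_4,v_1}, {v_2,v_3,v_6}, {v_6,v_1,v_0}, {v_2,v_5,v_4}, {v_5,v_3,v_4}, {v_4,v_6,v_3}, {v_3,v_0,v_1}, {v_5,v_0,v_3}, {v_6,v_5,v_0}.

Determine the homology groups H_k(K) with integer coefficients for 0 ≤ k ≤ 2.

Take the total order v_0 < v_1 < v_2 < v_3 < v_4 < v_5 < v_6 on the vertex set. Then K (dimension 2) consists of the simplices:

  0-simplices (7): [v_0], [v_1], [v_2], [v_3], [v_4], [v_5], [v_6]
  1-simplices (18): (18 of them)
  2-simplices (12): (12 of them)

giving chain groups C_0 ≅ Z^7, C_1 ≅ Z^18, C_2 ≅ Z^12.

∂_1: C_1 → C_0 maps an edge to its endpoints' difference, ∂[p,q] = q − p. For instance
  ∂[v_1,v_4] = [v_4] − [v_1].
This gives a 7×18 integer matrix of rank 6; reducing to Smith normal form yields diagonal entries (1,1,1,1,1,1).

∂_2: C_2 → C_1 sends each 2-simplex [p,q,r] to [q,r] − [p,r] + [p,q]. For instance
  ∂[v_1,v_4,v_6] = [v_4,v_6] − [v_1,v_6] + [v_1,v_4],
  ∂[v_0,v_1,v_6] = [v_1,v_6] − [v_0,v_6] + [v_0,v_1].
As a 18×12 matrix over Z this has rank 12, with invariant factors (1,1,1,1,1,1,1,1,1,1,1,2).

Now H_k = ker ∂_k / im ∂_{k+1}, so:

  H_0: rank C_0 − rank ∂_1 = 7 − 6 = 1, and the invariant factors of ∂_1 are all 1, so H_0 ≅ Z.
  H_1: rank ker ∂_1 − rank ∂_2 = (18 − 6) − 12 = 0, and ∂_2 has invariant factor 2 > 1, so H_1 ≅ Z/2.
  H_2: rank ker ∂_2 − rank ∂_3 = (12 − 12) − 0 = 0, and there is no ∂_3, so H_2 ≅ 0.

(K is a triangulation of the real projective plane RP^2.)

H_0 = Z,  H_1 = Z/2,  H_2 = 0.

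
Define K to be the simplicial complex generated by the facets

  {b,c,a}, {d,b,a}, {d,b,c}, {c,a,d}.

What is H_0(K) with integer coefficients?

H_0 ≅ Z.

Order the vertices as a < b < c < d. Listing each simplex with vertices in this order, K has dimension 2 with simplices:

  0-simplices (4): a, b, c, d
  1-simplices (6): ab, ac, ad, bc, bd, cd
  2-simplices (4): abc, abd, acd, bcd

Hence C_0 ≅ Z^4, C_1 ≅ Z^6, C_2 ≅ Z^4.

The boundary map ∂_1: C_1 → C_0 maps an edge to its endpoints' difference, ∂[p,q] = q − p.
The resulting 4×6 matrix has rank 3, and its Smith normal form has invariant factors (1,1,1).

Boundary ∂_2: C_2 → C_1 sends each 2-simplex [p,q,r] to [q,r] − [p,r] + [p,q]. For instance
  ∂acd = cd − ad + ac,
  ∂abc = bc − ac + ab.
This gives a 6×4 integer matrix of rank 3; reducing to Smith normal form yields diagonal entries (1,1,1).

From H_k ≅ ker(∂_k) / im(∂_{k+1}) we obtain:

  H_0: rank C_0 − rank ∂_1 = 4 − 3 = 1, and the invariant factors of ∂_1 are all 1, so H_0 = Z.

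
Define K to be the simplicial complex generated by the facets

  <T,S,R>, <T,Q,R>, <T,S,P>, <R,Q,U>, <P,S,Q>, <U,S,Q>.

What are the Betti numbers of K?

Order the vertices as P < Q < R < S < T < U. Listing each simplex with vertices in this order, K has dimension 2 with simplices:

  0-simplices (6): P, Q, R, S, T, U
  1-simplices (12): PQ, PS, PT, QR, QS, QT, QU, RS, RT, RU, ST, SU
  2-simplices (6): PQS, PST, QRT, QRU, QSU, RST

Hence C_0 ≅ Z^6, C_1 ≅ Z^12, C_2 ≅ Z^6.

∂_1: C_1 → C_0 maps an edge to its endpoints' difference, ∂[p,q] = q − p.
The resulting 6×12 matrix has rank 5, and its Smith normal form has invariant factors (1,1,1,1,1).

∂_2: C_2 → C_1 maps a triangle to the signed sum of its edges. For instance
  ∂PQS = QS − PS + PQ,
  ∂PST = ST − PT + PS.
This gives a 12×6 integer matrix of rank 6; reducing to Smith normal form yields diagonal entries (1,1,1,1,1,1).

Reading off H_k = ker ∂_k / im ∂_{k+1}:

  H_0: rank C_0 − rank ∂_1 = 6 − 5 = 1, and the invariant factors of ∂_1 are all 1, so H_0 = Z.
  H_1: rank ker ∂_1 − rank ∂_2 = (12 − 5) − 6 = 1, and the invariant factors of ∂_2 are all 1, so H_1 = Z.
  H_2: rank ker ∂_2 − rank ∂_3 = (6 − 6) − 0 = 0, and there is no ∂_3, so H_2 = 0.

Hence the Betti numbers are b_0 = 1, b_1 = 1, b_2 = 0.

b_0 = 1, b_1 = 1, b_2 = 0.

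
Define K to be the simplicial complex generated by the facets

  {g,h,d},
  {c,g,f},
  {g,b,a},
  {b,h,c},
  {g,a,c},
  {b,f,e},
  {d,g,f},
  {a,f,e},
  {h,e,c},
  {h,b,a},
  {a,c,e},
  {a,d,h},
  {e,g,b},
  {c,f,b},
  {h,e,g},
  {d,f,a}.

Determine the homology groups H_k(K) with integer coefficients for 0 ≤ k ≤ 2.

Take the total order a < b < c < d < e < f < g < h on the vertex set. Then K (dimension 2) consists of the simplices:

  0-simplices (8): a, b, c, d, e, f, g, h
  1-simplices (24): ab, ac, ad, ae, af, ag, ah, bc, be, bf, bg, bh, ce, cf, cg, ch, df, dg, dh, ef, eg, eh, fg, gh
  2-simplices (16): abg, abh, ace, acg, adf, adh, aef, bcf, bch, bef, beg, ceh, cfg, dfg, dgh, egh

Hence C_0 ≅ Z^8, C_1 ≅ Z^24, C_2 ≅ Z^16.

∂_1: C_1 → C_0 sends each edge [p,q] (with p < q) to q − p. For instance
  ∂df = f − d.
This gives a 8×24 integer matrix of rank 7; reducing to Smith normal form yields diagonal entries (1,1,1,1,1,1,1).

Boundary ∂_2: C_2 → C_1 acts by ∂[p,q,r] = [q,r] − [p,r] + [p,q]. For instance
  ∂adf = df − af + ad,
  ∂dgh = gh − dh + dg.
The 24×16 boundary matrix has rank 15 and Smith normal form diag(1,1,1,1,1,1,1,1,1,1,1,1,1,1,1).

Now H_k = ker ∂_k / im ∂_{k+1}, so:

  H_0: rank C_0 − rank ∂_1 = 8 − 7 = 1, and the invariant factors of ∂_1 are all 1, so H_0 = Z.
  H_1: rank ker ∂_1 − rank ∂_2 = (24 − 7) − 15 = 2, and the invariant factors of ∂_2 are all 1, so H_1 = Z^2.
  H_2: rank ker ∂_2 − rank ∂_3 = (16 − 15) − 0 = 1, and there is no ∂_3, so H_2 = Z.

(K is a triangulation of the torus T^2.)

H_0 = Z,  H_1 = Z^2,  H_2 = Z.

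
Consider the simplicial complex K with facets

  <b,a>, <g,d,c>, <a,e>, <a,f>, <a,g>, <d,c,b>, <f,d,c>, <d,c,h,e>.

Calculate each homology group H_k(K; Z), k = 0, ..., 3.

H_0 = Z,  H_1 = Z^3,  H_2 = 0,  H_3 = 0.

K has 8 vertices, 16 edges, 7 triangles, 1 3-simplex.
rank ∂_0 = 0, rank ∂_1 = 7 ⇒ b_0 = 8 − 0 − 7 = 1; all invariant factors of ∂_1 are 1 so no torsion. So H_0 = Z.
rank ∂_1 = 7, rank ∂_2 = 6 ⇒ b_1 = 16 − 7 − 6 = 3; all invariant factors of ∂_2 are 1 so no torsion. So H_1 = Z^3.
rank ∂_2 = 6, rank ∂_3 = 1 ⇒ b_2 = 7 − 6 − 1 = 0; all invariant factors of ∂_3 are 1 so no torsion. So H_2 = 0.
rank ∂_3 = 1, rank ∂_4 = 0 ⇒ b_3 = 1 − 1 − 0 = 0. So H_3 = 0.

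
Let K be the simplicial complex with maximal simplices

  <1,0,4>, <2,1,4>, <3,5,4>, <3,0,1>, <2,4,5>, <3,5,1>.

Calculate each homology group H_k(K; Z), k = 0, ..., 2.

Fix the vertex order 0 < 1 < 2 < 3 < 4 < 5 and write every simplex with vertices in increasing order. Then dim K = 2 and the simplices of K are:

  0-simplices (6): [0], [1], [2], [3], [4], [5]
  1-simplices (12): [0,1], [0,3], [0,4], [1,2], [1,3], [1,4], [1,5], [2,4], [2,5], [3,4], [3,5], [4,5]
  2-simplices (6): [0,1,3], [0,1,4], [1,2,4], [1,3,5], [2,4,5], [3,4,5]

so the chain groups are C_0 ≅ Z^6, C_1 ≅ Z^12, C_2 ≅ Z^6.

The boundary map ∂_1: C_1 → C_0 sends each edge [p,q] (with p < q) to q − p.
The resulting 6×12 matrix has rank 5, and its Smith normal form has invariant factors (1,1,1,1,1).

∂_2: C_2 → C_1 maps a triangle to the signed sum of its edges. For instance
  ∂[0,1,4] = [1,4] − [0,4] + [0,1],
  ∂[1,2,4] = [2,4] − [1,4] + [1,2].
As a 12×6 matrix over Z this has rank 6, with invariant factors (1,1,1,1,1,1).

Reading off H_k = ker ∂_k / im ∂_{k+1}:

  H_0: rank C_0 − rank ∂_1 = 6 − 5 = 1, and the invariant factors of ∂_1 are all 1, so H_0 = Z.
  H_1: rank ker ∂_1 − rank ∂_2 = (12 − 5) − 6 = 1, and the invariant factors of ∂_2 are all 1, so H_1 = Z.
  H_2: rank ker ∂_2 − rank ∂_3 = (6 − 6) − 0 = 0, and there is no ∂_3, so H_2 = 0.

H_0 ≅ Z,  H_1 ≅ Z,  H_2 = 0.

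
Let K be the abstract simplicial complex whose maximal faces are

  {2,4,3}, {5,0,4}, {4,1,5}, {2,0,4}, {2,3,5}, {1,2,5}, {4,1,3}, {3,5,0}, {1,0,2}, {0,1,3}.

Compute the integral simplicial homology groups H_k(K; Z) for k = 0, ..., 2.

H_0 = Z,  H_1 = Z_2,  H_2 = 0.

Take the total order 0 < 1 < 2 < 3 < 4 < 5 on the vertex set. Then K (dimension 2) consists of the simplices:

  0-simplices (6): [0], [1], [2], [3], [4], [5]
  1-simplices (15): [0,1], [0,2], [0,3], [0,4], [0,5], [1,2], [1,3], [1,4], [1,5], [2,3], [2,4], [2,5], [3,4], [3,5], [4,5]
  2-simplices (10): [0,1,2], [0,1,3], [0,2,4], [0,3,5], [0,4,5], [1,2,5], [1,3,4], [1,4,5], [2,3,4], [2,3,5]

so the chain groups are C_0 ≅ Z^6, C_1 ≅ Z^15, C_2 ≅ Z^10.

∂_1: C_1 → C_0 sends each edge [p,q] (with p < q) to q − p.
The resulting 6×15 matrix has rank 5, and its Smith normal form has invariant factors (1,1,1,1,1).

∂_2: C_2 → C_1 maps a triangle to the signed sum of its edges. For instance
  ∂[1,3,4] = [3,4] − [1,4] + [1,3],
  ∂[2,3,5] = [3,5] − [2,5] + [2,3].
This gives a 15×10 integer matrix of rank 10; reducing to Smith normal form yields diagonal entries (1,1,1,1,1,1,1,1,1,2).

Reading off H_k = ker ∂_k / im ∂_{k+1}:

  H_0: rank C_0 − rank ∂_1 = 6 − 5 = 1, and the invariant factors of ∂_1 are all 1, so H_0 ≅ Z.
  H_1: rank ker ∂_1 − rank ∂_2 = (15 − 5) − 10 = 0, and ∂_2 has invariant factor 2 > 1, so H_1 ≅ Z_2.
  H_2: rank ker ∂_2 − rank ∂_3 = (10 − 10) − 0 = 0, and there is no ∂_3, so H_2 ≅ 0.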